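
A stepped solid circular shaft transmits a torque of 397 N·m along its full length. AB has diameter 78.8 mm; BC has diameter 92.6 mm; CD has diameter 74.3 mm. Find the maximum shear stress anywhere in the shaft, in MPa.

Under the same torque, τ_max = 16T/(πd³) is largest where d is smallest — segment CD (d = 74.3 mm).
τ_max = 16·397.0/(π·(0.0743)³) = 4.929×10^6 Pa.

4.93 MPa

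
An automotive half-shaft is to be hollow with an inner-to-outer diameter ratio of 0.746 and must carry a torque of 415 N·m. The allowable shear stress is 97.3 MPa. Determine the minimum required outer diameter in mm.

For a hollow shaft with d_i/d_o = 0.746: τ_max = 16T/(π d_o³ (1−k⁴)), so d_o = [16T/(π τ_allow (1−k⁴))]^(1/3) = [16·415.0/(π·9.73×10^7·0.6903)]^(1/3) = 0.03157 m.

31.6 mm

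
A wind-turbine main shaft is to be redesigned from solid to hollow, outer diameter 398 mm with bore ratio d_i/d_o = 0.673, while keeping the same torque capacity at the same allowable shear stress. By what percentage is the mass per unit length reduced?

36.2 %

Equal τ_max and T ⇒ the solid shaft needs d_s³ = d_o³(1−k⁴), so d_s = 398·(1−0.673⁴)^(1/3) = 368.7 mm.
Area ratio A_h/A_s = d_o²(1−k²)/d_s² = (1−k²)/(1−k⁴)^(2/3) = 0.6376.
Mass saving = 1 − 0.6376 = 36.2 %.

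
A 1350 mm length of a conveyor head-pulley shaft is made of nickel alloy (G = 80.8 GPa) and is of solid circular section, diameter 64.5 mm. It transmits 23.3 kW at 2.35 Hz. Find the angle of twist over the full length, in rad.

ω = 2π·2.35 = 14.77 rad/s, so T = P/ω = 23.3×10³ / 14.77 = 1578 N·m.
J = πd⁴/32 = π(0.0645)⁴/32 = 1.699×10^-6 m⁴.
θ = T·L/(G·J) = 1578 × 1.35 / (80.8×10⁹ × 1.699×10^-6) = 0.01552 rad.

0.0155 rad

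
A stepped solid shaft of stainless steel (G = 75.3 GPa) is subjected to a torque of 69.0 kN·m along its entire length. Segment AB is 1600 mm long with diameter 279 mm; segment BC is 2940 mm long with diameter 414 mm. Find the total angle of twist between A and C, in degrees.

J_AB = π(0.279)⁴/32 = 5.95×10^-4 m⁴; J_BC = π(0.414)⁴/32 = 2.88×10^-3 m⁴.
θ = (T/G)·Σ L_i/J_i = (69000/75.3×10⁹)·(1.60/5.95×10^-4 + 2.94/2.88×10^-3) = 3.399×10^-3 rad.

0.195°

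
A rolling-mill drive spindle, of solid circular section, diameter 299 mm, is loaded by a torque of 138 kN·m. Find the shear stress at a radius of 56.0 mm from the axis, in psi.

1430 psi

J = πd⁴/32 = π(0.299)⁴/32 = 7.847×10^-4 m⁴.
Shear stress varies linearly with radius: τ = T·r/J = 138000 × 0.0560 / 7.847×10^-4 = 9.849×10^6 Pa.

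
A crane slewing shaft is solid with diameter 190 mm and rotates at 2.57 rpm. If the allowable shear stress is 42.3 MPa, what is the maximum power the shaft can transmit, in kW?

J = πd⁴/32 = π(0.190)⁴/32 = 1.279×10^-4 m⁴.
T_max = τ_allow·J/r = 4.23×10^7 × 1.279×10^-4 / 0.0950 = 56970 N·m.
ω = 2π·2.57/60 = 0.2691 rad/s, so P_max = T_max·ω = 1.533×10^4 W.

15.3 kW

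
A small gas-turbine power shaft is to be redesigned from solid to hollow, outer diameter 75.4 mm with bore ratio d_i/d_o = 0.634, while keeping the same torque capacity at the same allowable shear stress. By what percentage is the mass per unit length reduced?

Equal τ_max and T ⇒ the solid shaft needs d_s³ = d_o³(1−k⁴), so d_s = 75.4·(1−0.634⁴)^(1/3) = 71.10 mm.
Area ratio A_h/A_s = d_o²(1−k²)/d_s² = (1−k²)/(1−k⁴)^(2/3) = 0.6726.
Mass saving = 1 − 0.6726 = 32.7 %.

32.7 %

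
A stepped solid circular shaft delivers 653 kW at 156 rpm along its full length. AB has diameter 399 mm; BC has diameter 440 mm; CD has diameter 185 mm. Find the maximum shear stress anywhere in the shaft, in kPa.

32200 kPa

ω = 2π·156/60 = 16.34 rad/s, so T = P/ω = 653×10³ / 16.34 = 39970 N·m.
Under the same torque, τ_max = 16T/(πd³) is largest where d is smallest — segment CD (d = 185 mm).
τ_max = 16·39970/(π·(0.185)³) = 3.215×10^7 Pa.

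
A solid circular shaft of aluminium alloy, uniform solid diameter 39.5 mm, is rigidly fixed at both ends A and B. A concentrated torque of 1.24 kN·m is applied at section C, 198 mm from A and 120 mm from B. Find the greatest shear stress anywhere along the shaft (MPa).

With uniform GJ and both ends fixed, compatibility θ_AC = θ_CB gives T_A·a = T_B·b, together with T_A + T_B = T₀.
T_A = T₀·b/(a+b) = 1240·120/318.0 = 467.9 N·m; T_B = 772.1 N·m.
τ in each portion: τ_AC = 3.87×10^7 Pa, τ_CB = 6.38×10^7 Pa; maximum is in CB.
τ_max = T_CB·r/J = 772.1·0.0198/2.39×10^-7 = 6.380×10^7 Pa.

63.8 MPa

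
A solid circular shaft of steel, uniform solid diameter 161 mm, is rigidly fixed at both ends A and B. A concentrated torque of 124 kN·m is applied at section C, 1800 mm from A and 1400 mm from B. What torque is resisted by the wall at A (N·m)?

54200 N·m

With uniform GJ and both ends fixed, compatibility θ_AC = θ_CB gives T_A·a = T_B·b, together with T_A + T_B = T₀.
T_A = T₀·b/(a+b) = 124000·1400/3200 = 54250 N·m; T_B = 69750 N·m.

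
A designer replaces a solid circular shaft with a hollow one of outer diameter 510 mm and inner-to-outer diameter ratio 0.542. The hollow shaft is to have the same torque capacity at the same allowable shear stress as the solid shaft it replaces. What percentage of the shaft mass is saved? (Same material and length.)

25.0 %

Equal τ_max and T ⇒ the solid shaft needs d_s³ = d_o³(1−k⁴), so d_s = 510·(1−0.542⁴)^(1/3) = 494.9 mm.
Area ratio A_h/A_s = d_o²(1−k²)/d_s² = (1−k²)/(1−k⁴)^(2/3) = 0.7500.
Mass saving = 1 − 0.7500 = 25.0 %.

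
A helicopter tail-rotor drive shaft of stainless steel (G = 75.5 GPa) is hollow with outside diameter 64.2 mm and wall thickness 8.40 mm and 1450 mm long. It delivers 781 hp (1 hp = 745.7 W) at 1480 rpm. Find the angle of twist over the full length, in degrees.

3.53°

ω = 2π·1480/60 = 155.0 rad/s, so T = P/ω = 781×745.7 / 155.0 = 3758 N·m.
J = π(d_o⁴ − d_i⁴)/32 = π(0.0642⁴ − 0.0474⁴)/32 = 1.172×10^-6 m⁴.
θ = T·L/(G·J) = 3758 × 1.45 / (75.5×10⁹ × 1.172×10^-6) = 0.06157 rad.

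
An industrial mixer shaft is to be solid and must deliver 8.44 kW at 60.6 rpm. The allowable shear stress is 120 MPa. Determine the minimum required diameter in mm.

ω = 2π·60.6/60 = 6.346 rad/s, so T = P/ω = 8.44×10³ / 6.346 = 1330 N·m.
For a solid shaft τ_max = 16T/(πd³), so d = (16T/(π τ_allow))^(1/3) = (16·1330/(π·1.20×10^8))^(1/3) = 0.03836 m.

38.4 mm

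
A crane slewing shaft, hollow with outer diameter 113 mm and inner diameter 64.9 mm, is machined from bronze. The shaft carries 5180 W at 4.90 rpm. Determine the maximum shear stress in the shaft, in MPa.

ω = 2π·4.90/60 = 0.5131 rad/s, so T = P/ω = 5180 / 0.5131 = 10090 N·m.
J = π(d_o⁴ − d_i⁴)/32 = π(0.113⁴ − 0.0649⁴)/32 = 1.427×10^-5 m⁴.
τ_max = T·r/J = 10090 × 0.0565 / 1.427×10^-5 = 3.998×10^7 Pa.

40.0 MPa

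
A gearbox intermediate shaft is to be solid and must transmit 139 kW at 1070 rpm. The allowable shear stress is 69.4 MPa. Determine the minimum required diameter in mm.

ω = 2π·1070/60 = 112.1 rad/s, so T = P/ω = 139×10³ / 112.1 = 1241 N·m.
For a solid shaft τ_max = 16T/(πd³), so d = (16T/(π τ_allow))^(1/3) = (16·1241/(π·6.94×10^7))^(1/3) = 0.04499 m.

45.0 mm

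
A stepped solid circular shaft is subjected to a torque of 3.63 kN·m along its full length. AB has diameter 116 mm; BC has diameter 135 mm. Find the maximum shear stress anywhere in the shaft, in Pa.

Under the same torque, τ_max = 16T/(πd³) is largest where d is smallest — segment AB (d = 116 mm).
τ_max = 16·3630/(π·(0.116)³) = 1.184×10^7 Pa.

1.18e7 Pa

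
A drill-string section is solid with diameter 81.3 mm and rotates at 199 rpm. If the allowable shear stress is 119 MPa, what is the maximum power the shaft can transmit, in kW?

262 kW

J = πd⁴/32 = π(0.0813)⁴/32 = 4.289×10^-6 m⁴.
T_max = τ_allow·J/r = 1.19×10^8 × 4.289×10^-6 / 0.0406 = 12560 N·m.
ω = 2π·199/60 = 20.84 rad/s, so P_max = T_max·ω = 2.617×10^5 W.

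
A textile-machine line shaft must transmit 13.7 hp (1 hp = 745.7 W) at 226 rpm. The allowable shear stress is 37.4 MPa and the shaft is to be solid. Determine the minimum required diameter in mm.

38.9 mm

ω = 2π·226/60 = 23.67 rad/s, so T = P/ω = 13.7×745.7 / 23.67 = 431.7 N·m.
For a solid shaft τ_max = 16T/(πd³), so d = (16T/(π τ_allow))^(1/3) = (16·431.7/(π·3.74×10^7))^(1/3) = 0.03888 m.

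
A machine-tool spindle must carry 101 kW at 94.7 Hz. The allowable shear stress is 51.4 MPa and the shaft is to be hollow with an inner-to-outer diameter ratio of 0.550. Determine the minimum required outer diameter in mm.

26.5 mm

ω = 2π·94.7 = 595.0 rad/s, so T = P/ω = 101×10³ / 595.0 = 169.7 N·m.
For a hollow shaft with d_i/d_o = 0.550: τ_max = 16T/(π d_o³ (1−k⁴)), so d_o = [16T/(π τ_allow (1−k⁴))]^(1/3) = [16·169.7/(π·5.14×10^7·0.9085)]^(1/3) = 0.02645 m.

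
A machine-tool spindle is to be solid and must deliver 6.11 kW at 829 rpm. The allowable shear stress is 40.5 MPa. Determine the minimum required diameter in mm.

20.7 mm

ω = 2π·829/60 = 86.81 rad/s, so T = P/ω = 6.11×10³ / 86.81 = 70.38 N·m.
For a solid shaft τ_max = 16T/(πd³), so d = (16T/(π τ_allow))^(1/3) = (16·70.38/(π·4.05×10^7))^(1/3) = 0.02069 m.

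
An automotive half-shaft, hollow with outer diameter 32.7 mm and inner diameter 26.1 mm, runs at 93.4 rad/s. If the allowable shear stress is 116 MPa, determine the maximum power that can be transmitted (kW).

44.2 kW

J = π(d_o⁴ − d_i⁴)/32 = π(0.0327⁴ − 0.0261⁴)/32 = 6.669×10^-8 m⁴.
T_max = τ_allow·J/r = 1.16×10^8 × 6.669×10^-8 / 0.0163 = 473.2 N·m.
ω = 93.4 rad/s, so P_max = T_max·ω = 4.419×10^4 W.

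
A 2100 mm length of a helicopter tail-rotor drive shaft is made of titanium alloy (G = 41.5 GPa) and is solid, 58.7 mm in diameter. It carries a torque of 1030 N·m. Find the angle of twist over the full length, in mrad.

J = πd⁴/32 = π(0.0587)⁴/32 = 1.166×10^-6 m⁴.
θ = T·L/(G·J) = 1030 × 2.10 / (41.5×10⁹ × 1.166×10^-6) = 0.04472 rad.

44.7 mrad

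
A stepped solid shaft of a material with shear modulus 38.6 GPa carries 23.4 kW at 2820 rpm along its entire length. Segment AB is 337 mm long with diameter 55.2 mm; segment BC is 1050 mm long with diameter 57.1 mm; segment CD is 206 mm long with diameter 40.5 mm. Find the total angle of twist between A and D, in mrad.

ω = 2π·2820/60 = 295.3 rad/s, so T = P/ω = 23.4×10³ / 295.3 = 79.24 N·m.
J_AB = π(0.0552)⁴/32 = 9.11×10^-7 m⁴; J_BC = π(0.0571)⁴/32 = 1.04×10^-6 m⁴; J_CD = π(0.0405)⁴/32 = 2.64×10^-7 m⁴.
θ = (T/G)·Σ L_i/J_i = (79.24/38.6×10⁹)·(0.337/9.11×10^-7 + 1.05/1.04×10^-6 + 0.206/2.64×10^-7) = 4.425×10^-3 rad.

4.43 mrad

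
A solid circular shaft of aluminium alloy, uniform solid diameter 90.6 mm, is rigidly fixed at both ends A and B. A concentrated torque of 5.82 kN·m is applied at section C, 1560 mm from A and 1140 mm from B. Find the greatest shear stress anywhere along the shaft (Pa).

2.30e7 Pa

With uniform GJ and both ends fixed, compatibility θ_AC = θ_CB gives T_A·a = T_B·b, together with T_A + T_B = T₀.
T_A = T₀·b/(a+b) = 5820·1140/2700 = 2457 N·m; T_B = 3363 N·m.
τ in each portion: τ_AC = 1.68×10^7 Pa, τ_CB = 2.30×10^7 Pa; maximum is in CB.
τ_max = T_CB·r/J = 3363·0.0453/6.61×10^-6 = 2.303×10^7 Pa.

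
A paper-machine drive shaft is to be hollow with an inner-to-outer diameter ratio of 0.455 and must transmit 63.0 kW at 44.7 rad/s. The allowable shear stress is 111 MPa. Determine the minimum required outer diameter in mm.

40.7 mm

ω = 44.7 rad/s, so T = P/ω = 63.0×10³ / 44.70 = 1409 N·m.
For a hollow shaft with d_i/d_o = 0.455: τ_max = 16T/(π d_o³ (1−k⁴)), so d_o = [16T/(π τ_allow (1−k⁴))]^(1/3) = [16·1409/(π·1.11×10^8·0.9571)]^(1/3) = 0.04073 m.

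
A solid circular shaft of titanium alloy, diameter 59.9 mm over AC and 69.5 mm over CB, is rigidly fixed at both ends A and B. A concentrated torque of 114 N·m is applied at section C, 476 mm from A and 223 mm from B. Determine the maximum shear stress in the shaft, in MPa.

1.37 MPa

Compatibility: T_A·a/J_AC = T_B·b/J_CB with T_A + T_B = T₀.
J_AC = 1.26×10^-6 m⁴, J_CB = 2.29×10^-6 m⁴, so T_A = T₀·(J_AC/a)/((J_AC/a)+(J_CB/b)) = 23.42 N·m, T_B = 90.58 N·m.
τ in each portion: τ_AC = 5.55×10^5 Pa, τ_CB = 1.37×10^6 Pa; maximum is in CB.
τ_max = T_CB·r/J = 90.58·0.0348/2.29×10^-6 = 1.374×10^6 Pa.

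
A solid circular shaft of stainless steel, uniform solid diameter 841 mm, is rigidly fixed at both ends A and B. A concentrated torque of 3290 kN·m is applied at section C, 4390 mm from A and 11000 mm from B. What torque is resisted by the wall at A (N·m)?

With uniform GJ and both ends fixed, compatibility θ_AC = θ_CB gives T_A·a = T_B·b, together with T_A + T_B = T₀.
T_A = T₀·b/(a+b) = 3.290e6·11000/15390 = 2.352e6 N·m; T_B = 938500 N·m.

2.35e6 N·m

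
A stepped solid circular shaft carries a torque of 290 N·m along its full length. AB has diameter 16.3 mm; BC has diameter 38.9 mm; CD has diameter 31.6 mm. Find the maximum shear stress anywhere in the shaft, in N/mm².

341 N/mm²

Under the same torque, τ_max = 16T/(πd³) is largest where d is smallest — segment AB (d = 16.3 mm).
τ_max = 16·290.0/(π·(0.0163)³) = 3.410×10^8 Pa.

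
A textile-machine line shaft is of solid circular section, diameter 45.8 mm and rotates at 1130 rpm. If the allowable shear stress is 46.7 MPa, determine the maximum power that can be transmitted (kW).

104 kW

J = πd⁴/32 = π(0.0458)⁴/32 = 4.320×10^-7 m⁴.
T_max = τ_allow·J/r = 4.67×10^7 × 4.320×10^-7 / 0.0229 = 880.9 N·m.
ω = 2π·1130/60 = 118.3 rad/s, so P_max = T_max·ω = 1.042×10^5 W.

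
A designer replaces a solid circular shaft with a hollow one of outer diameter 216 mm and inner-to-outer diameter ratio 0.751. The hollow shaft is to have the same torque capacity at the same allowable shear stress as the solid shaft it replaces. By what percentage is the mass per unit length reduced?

Equal τ_max and T ⇒ the solid shaft needs d_s³ = d_o³(1−k⁴), so d_s = 216·(1−0.751⁴)^(1/3) = 190.1 mm.
Area ratio A_h/A_s = d_o²(1−k²)/d_s² = (1−k²)/(1−k⁴)^(2/3) = 0.5628.
Mass saving = 1 − 0.5628 = 43.7 %.

43.7 %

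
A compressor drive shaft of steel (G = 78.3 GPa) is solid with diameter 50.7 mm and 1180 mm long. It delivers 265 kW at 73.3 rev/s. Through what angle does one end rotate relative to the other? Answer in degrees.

0.766°

ω = 2π·73.3 = 460.6 rad/s, so T = P/ω = 265×10³ / 460.6 = 575.4 N·m.
J = πd⁴/32 = π(0.0507)⁴/32 = 6.487×10^-7 m⁴.
θ = T·L/(G·J) = 575.4 × 1.18 / (78.3×10⁹ × 6.487×10^-7) = 0.01337 rad.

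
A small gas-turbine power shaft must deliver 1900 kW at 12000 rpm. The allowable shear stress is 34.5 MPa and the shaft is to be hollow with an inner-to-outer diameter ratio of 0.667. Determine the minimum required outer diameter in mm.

65.3 mm

ω = 2π·12000/60 = 1257 rad/s, so T = P/ω = 1900×10³ / 1257 = 1512 N·m.
For a hollow shaft with d_i/d_o = 0.667: τ_max = 16T/(π d_o³ (1−k⁴)), so d_o = [16T/(π τ_allow (1−k⁴))]^(1/3) = [16·1512/(π·3.45×10^7·0.8021)]^(1/3) = 0.06529 m.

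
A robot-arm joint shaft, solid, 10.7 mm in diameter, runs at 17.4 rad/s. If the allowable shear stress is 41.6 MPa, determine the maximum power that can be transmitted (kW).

J = πd⁴/32 = π(0.0107)⁴/32 = 1.287×10^-9 m⁴.
T_max = τ_allow·J/r = 4.16×10^7 × 1.287×10^-9 / 0.00535 = 10.01 N·m.
ω = 17.4 rad/s, so P_max = T_max·ω = 174.1 W.

0.174 kW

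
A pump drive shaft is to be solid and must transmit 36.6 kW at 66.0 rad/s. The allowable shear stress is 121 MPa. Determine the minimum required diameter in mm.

28.6 mm

ω = 66.0 rad/s, so T = P/ω = 36.6×10³ / 66.00 = 554.5 N·m.
For a solid shaft τ_max = 16T/(πd³), so d = (16T/(π τ_allow))^(1/3) = (16·554.5/(π·1.21×10^8))^(1/3) = 0.02858 m.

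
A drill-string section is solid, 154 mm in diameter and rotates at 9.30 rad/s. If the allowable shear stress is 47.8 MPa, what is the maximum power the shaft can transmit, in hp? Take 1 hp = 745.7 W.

428 hp

J = πd⁴/32 = π(0.154)⁴/32 = 5.522×10^-5 m⁴.
T_max = τ_allow·J/r = 4.78×10^7 × 5.522×10^-5 / 0.0770 = 34280 N·m.
ω = 9.30 rad/s, so P_max = T_max·ω = 3.188×10^5 W.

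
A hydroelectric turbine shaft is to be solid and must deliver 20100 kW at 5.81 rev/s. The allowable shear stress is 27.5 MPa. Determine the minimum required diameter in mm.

ω = 2π·5.81 = 36.51 rad/s, so T = P/ω = 20100×10³ / 36.51 = 550600 N·m.
For a solid shaft τ_max = 16T/(πd³), so d = (16T/(π τ_allow))^(1/3) = (16·550600/(π·2.75×10^7))^(1/3) = 0.4672 m.

467 mm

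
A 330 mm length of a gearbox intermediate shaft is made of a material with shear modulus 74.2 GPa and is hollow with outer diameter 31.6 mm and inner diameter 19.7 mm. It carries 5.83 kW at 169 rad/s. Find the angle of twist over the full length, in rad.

0.00185 rad

ω = 169 rad/s, so T = P/ω = 5.83×10³ / 169.0 = 34.50 N·m.
J = π(d_o⁴ − d_i⁴)/32 = π(0.0316⁴ − 0.0197⁴)/32 = 8.311×10^-8 m⁴.
θ = T·L/(G·J) = 34.50 × 0.330 / (74.2×10⁹ × 8.311×10^-8) = 1.846×10^-3 rad.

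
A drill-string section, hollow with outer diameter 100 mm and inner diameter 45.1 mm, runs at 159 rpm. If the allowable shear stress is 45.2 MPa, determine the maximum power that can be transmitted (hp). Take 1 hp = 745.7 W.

190 hp

J = π(d_o⁴ − d_i⁴)/32 = π(0.100⁴ − 0.0451⁴)/32 = 9.411×10^-6 m⁴.
T_max = τ_allow·J/r = 4.52×10^7 × 9.411×10^-6 / 0.0500 = 8508 N·m.
ω = 2π·159/60 = 16.65 rad/s, so P_max = T_max·ω = 1.417×10^5 W.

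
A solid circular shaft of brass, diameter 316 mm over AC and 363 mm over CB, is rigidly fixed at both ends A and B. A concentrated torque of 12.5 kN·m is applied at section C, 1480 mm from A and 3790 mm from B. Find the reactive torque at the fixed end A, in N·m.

Compatibility: T_A·a/J_AC = T_B·b/J_CB with T_A + T_B = T₀.
J_AC = 9.79×10^-4 m⁴, J_CB = 1.70×10^-3 m⁴, so T_A = T₀·(J_AC/a)/((J_AC/a)+(J_CB/b)) = 7441 N·m, T_B = 5059 N·m.

7440 N·m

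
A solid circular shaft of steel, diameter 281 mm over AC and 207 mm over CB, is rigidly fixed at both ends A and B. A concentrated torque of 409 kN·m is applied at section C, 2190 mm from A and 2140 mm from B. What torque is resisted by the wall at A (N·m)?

Compatibility: T_A·a/J_AC = T_B·b/J_CB with T_A + T_B = T₀.
J_AC = 6.12×10^-4 m⁴, J_CB = 1.80×10^-4 m⁴, so T_A = T₀·(J_AC/a)/((J_AC/a)+(J_CB/b)) = 314300 N·m, T_B = 94710 N·m.

314000 N·m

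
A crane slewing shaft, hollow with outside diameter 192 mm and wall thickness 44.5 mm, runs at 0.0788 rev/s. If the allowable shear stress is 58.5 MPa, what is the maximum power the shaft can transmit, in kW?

36.9 kW

J = π(d_o⁴ − d_i⁴)/32 = π(0.192⁴ − 0.103⁴)/32 = 1.224×10^-4 m⁴.
T_max = τ_allow·J/r = 5.85×10^7 × 1.224×10^-4 / 0.0960 = 74570 N·m.
ω = 2π·0.0788 = 0.4951 rad/s, so P_max = T_max·ω = 3.692×10^4 W.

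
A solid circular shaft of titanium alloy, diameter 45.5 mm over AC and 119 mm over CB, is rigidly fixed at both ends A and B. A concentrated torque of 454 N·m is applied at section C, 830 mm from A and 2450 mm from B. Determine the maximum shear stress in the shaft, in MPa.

1.46 MPa

Compatibility: T_A·a/J_AC = T_B·b/J_CB with T_A + T_B = T₀.
J_AC = 4.21×10^-7 m⁴, J_CB = 1.97×10^-5 m⁴, so T_A = T₀·(J_AC/a)/((J_AC/a)+(J_CB/b)) = 26.94 N·m, T_B = 427.1 N·m.
τ in each portion: τ_AC = 1.46×10^6 Pa, τ_CB = 1.29×10^6 Pa; maximum is in AC.
τ_max = T_AC·r/J = 26.94·0.0227/4.21×10^-7 = 1.457×10^6 Pa.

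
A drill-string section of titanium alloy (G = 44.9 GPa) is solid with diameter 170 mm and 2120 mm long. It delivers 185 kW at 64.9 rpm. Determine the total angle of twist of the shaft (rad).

ω = 2π·64.9/60 = 6.796 rad/s, so T = P/ω = 185×10³ / 6.796 = 27220 N·m.
J = πd⁴/32 = π(0.170)⁴/32 = 8.200×10^-5 m⁴.
θ = T·L/(G·J) = 27220 × 2.12 / (44.9×10⁹ × 8.200×10^-5) = 0.01567 rad.

0.0157 rad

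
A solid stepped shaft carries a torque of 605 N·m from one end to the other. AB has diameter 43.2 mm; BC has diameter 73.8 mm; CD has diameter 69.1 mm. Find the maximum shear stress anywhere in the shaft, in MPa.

38.2 MPa

Under the same torque, τ_max = 16T/(πd³) is largest where d is smallest — segment AB (d = 43.2 mm).
τ_max = 16·605.0/(π·(0.0432)³) = 3.822×10^7 Pa.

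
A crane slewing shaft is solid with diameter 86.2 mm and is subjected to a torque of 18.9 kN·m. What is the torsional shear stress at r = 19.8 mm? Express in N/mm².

J = πd⁴/32 = π(0.0862)⁴/32 = 5.420×10^-6 m⁴.
Shear stress varies linearly with radius: τ = T·r/J = 18900 × 0.0198 / 5.420×10^-6 = 6.904×10^7 Pa.

69.0 N/mm²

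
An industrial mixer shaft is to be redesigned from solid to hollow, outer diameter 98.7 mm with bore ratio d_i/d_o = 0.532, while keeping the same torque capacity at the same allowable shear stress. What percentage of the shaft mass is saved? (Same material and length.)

24.2 %

Equal τ_max and T ⇒ the solid shaft needs d_s³ = d_o³(1−k⁴), so d_s = 98.7·(1−0.532⁴)^(1/3) = 95.99 mm.
Area ratio A_h/A_s = d_o²(1−k²)/d_s² = (1−k²)/(1−k⁴)^(2/3) = 0.7580.
Mass saving = 1 − 0.7580 = 24.2 %.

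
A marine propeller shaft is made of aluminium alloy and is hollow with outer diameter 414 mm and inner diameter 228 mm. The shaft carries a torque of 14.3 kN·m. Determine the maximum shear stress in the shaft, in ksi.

J = π(d_o⁴ − d_i⁴)/32 = π(0.414⁴ − 0.228⁴)/32 = 2.619×10^-3 m⁴.
τ_max = T·r/J = 14300 × 0.207 / 2.619×10^-3 = 1.130×10^6 Pa.

0.164 ksi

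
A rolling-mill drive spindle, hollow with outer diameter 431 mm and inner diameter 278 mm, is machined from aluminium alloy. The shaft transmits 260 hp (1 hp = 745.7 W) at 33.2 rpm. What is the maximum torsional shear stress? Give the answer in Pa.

ω = 2π·33.2/60 = 3.477 rad/s, so T = P/ω = 260×745.7 / 3.477 = 55770 N·m.
J = π(d_o⁴ − d_i⁴)/32 = π(0.431⁴ − 0.278⁴)/32 = 2.801×10^-3 m⁴.
τ_max = T·r/J = 55770 × 0.215 / 2.801×10^-3 = 4.290×10^6 Pa.

4.29e6 Pa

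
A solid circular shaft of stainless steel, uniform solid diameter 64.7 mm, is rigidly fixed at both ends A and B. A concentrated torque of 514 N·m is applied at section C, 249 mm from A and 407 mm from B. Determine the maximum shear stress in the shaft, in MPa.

With uniform GJ and both ends fixed, compatibility θ_AC = θ_CB gives T_A·a = T_B·b, together with T_A + T_B = T₀.
T_A = T₀·b/(a+b) = 514.0·407/656.0 = 318.9 N·m; T_B = 195.1 N·m.
τ in each portion: τ_AC = 6.00×10^6 Pa, τ_CB = 3.67×10^6 Pa; maximum is in AC.
τ_max = T_AC·r/J = 318.9·0.0324/1.72×10^-6 = 5.997×10^6 Pa.

6.00 MPa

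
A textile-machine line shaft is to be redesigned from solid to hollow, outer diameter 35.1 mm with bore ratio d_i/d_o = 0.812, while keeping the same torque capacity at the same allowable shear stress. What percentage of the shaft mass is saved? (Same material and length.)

50.2 %

Equal τ_max and T ⇒ the solid shaft needs d_s³ = d_o³(1−k⁴), so d_s = 35.1·(1−0.812⁴)^(1/3) = 29.02 mm.
Area ratio A_h/A_s = d_o²(1−k²)/d_s² = (1−k²)/(1−k⁴)^(2/3) = 0.4983.
Mass saving = 1 − 0.4983 = 50.2 %.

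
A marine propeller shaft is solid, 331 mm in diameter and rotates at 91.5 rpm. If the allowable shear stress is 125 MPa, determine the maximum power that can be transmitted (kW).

8530 kW

J = πd⁴/32 = π(0.331)⁴/32 = 1.178×10^-3 m⁴.
T_max = τ_allow·J/r = 1.25×10^8 × 1.178×10^-3 / 0.166 = 890100 N·m.
ω = 2π·91.5/60 = 9.582 rad/s, so P_max = T_max·ω = 8.529×10^6 W.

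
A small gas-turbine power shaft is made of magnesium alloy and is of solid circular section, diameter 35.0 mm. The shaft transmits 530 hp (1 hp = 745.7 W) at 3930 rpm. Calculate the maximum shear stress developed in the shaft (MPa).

ω = 2π·3930/60 = 411.5 rad/s, so T = P/ω = 530×745.7 / 411.5 = 960.3 N·m.
J = πd⁴/32 = π(0.0350)⁴/32 = 1.473×10^-7 m⁴.
τ_max = T·r/J = 960.3 × 0.0175 / 1.473×10^-7 = 1.141×10^8 Pa.

114 MPa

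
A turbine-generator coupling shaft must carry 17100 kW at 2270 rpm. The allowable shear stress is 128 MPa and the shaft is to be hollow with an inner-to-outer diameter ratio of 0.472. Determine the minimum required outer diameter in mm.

144 mm

ω = 2π·2270/60 = 237.7 rad/s, so T = P/ω = 17100×10³ / 237.7 = 71940 N·m.
For a hollow shaft with d_i/d_o = 0.472: τ_max = 16T/(π d_o³ (1−k⁴)), so d_o = [16T/(π τ_allow (1−k⁴))]^(1/3) = [16·71940/(π·1.28×10^8·0.9504)]^(1/3) = 0.1444 m.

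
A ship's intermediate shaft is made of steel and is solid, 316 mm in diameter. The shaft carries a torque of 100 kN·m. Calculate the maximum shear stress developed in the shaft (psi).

J = πd⁴/32 = π(0.316)⁴/32 = 9.789×10^-4 m⁴.
τ_max = T·r/J = 100000 × 0.158 / 9.789×10^-4 = 1.614×10^7 Pa.

2340 psi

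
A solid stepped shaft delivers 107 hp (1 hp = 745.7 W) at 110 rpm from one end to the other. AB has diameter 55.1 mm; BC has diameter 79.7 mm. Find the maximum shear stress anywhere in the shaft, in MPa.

ω = 2π·110/60 = 11.52 rad/s, so T = P/ω = 107×745.7 / 11.52 = 6927 N·m.
Under the same torque, τ_max = 16T/(πd³) is largest where d is smallest — segment AB (d = 55.1 mm).
τ_max = 16·6927/(π·(0.0551)³) = 2.109×10^8 Pa.

211 MPa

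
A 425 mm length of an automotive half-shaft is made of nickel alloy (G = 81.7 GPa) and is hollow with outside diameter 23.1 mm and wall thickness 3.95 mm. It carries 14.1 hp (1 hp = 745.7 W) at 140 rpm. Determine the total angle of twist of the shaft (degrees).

ω = 2π·140/60 = 14.66 rad/s, so T = P/ω = 14.1×745.7 / 14.66 = 717.2 N·m.
J = π(d_o⁴ − d_i⁴)/32 = π(0.0231⁴ − 0.0152⁴)/32 = 2.271×10^-8 m⁴.
θ = T·L/(G·J) = 717.2 × 0.425 / (81.7×10⁹ × 2.271×10^-8) = 0.1642 rad.

9.41°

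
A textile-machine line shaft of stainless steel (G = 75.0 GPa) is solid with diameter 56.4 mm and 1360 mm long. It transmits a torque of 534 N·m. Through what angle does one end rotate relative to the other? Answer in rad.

0.00975 rad

J = πd⁴/32 = π(0.0564)⁴/32 = 9.934×10^-7 m⁴.
θ = T·L/(G·J) = 534.0 × 1.36 / (75.0×10⁹ × 9.934×10^-7) = 9.748×10^-3 rad.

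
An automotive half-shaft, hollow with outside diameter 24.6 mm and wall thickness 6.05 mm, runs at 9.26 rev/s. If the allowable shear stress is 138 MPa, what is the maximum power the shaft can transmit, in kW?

J = π(d_o⁴ − d_i⁴)/32 = π(0.0246⁴ − 0.0125⁴)/32 = 3.356×10^-8 m⁴.
T_max = τ_allow·J/r = 1.38×10^8 × 3.356×10^-8 / 0.0123 = 376.5 N·m.
ω = 2π·9.26 = 58.18 rad/s, so P_max = T_max·ω = 2.190×10^4 W.

21.9 kW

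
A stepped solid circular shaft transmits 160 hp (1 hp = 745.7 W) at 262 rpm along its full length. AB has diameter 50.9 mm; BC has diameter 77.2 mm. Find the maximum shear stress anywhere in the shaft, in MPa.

ω = 2π·262/60 = 27.44 rad/s, so T = P/ω = 160×745.7 / 27.44 = 4349 N·m.
Under the same torque, τ_max = 16T/(πd³) is largest where d is smallest — segment AB (d = 50.9 mm).
τ_max = 16·4349/(π·(0.0509)³) = 1.679×10^8 Pa.

168 MPa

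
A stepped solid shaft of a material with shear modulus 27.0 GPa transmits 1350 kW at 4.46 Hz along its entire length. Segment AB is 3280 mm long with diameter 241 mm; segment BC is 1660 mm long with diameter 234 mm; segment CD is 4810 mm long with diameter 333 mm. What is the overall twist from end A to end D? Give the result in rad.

0.0348 rad

ω = 2π·4.46 = 28.02 rad/s, so T = P/ω = 1350×10³ / 28.02 = 48170 N·m.
J_AB = π(0.241)⁴/32 = 3.31×10^-4 m⁴; J_BC = π(0.234)⁴/32 = 2.94×10^-4 m⁴; J_CD = π(0.333)⁴/32 = 1.21×10^-3 m⁴.
θ = (T/G)·Σ L_i/J_i = (48170/27.0×10⁹)·(3.28/3.31×10^-4 + 1.66/2.94×10^-4 + 4.81/1.21×10^-3) = 0.03484 rad.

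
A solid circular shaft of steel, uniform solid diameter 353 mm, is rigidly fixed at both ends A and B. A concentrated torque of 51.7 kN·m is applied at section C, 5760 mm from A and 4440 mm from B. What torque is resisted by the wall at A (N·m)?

22500 N·m

With uniform GJ and both ends fixed, compatibility θ_AC = θ_CB gives T_A·a = T_B·b, together with T_A + T_B = T₀.
T_A = T₀·b/(a+b) = 51700·4440/10200 = 22500 N·m; T_B = 29200 N·m.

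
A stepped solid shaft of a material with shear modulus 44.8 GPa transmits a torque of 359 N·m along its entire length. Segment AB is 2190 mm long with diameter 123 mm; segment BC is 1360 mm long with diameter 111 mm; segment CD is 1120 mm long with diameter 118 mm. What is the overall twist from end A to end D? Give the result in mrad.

1.98 mrad

J_AB = π(0.123)⁴/32 = 2.25×10^-5 m⁴; J_BC = π(0.111)⁴/32 = 1.49×10^-5 m⁴; J_CD = π(0.118)⁴/32 = 1.90×10^-5 m⁴.
θ = (T/G)·Σ L_i/J_i = (359.0/44.8×10⁹)·(2.19/2.25×10^-5 + 1.36/1.49×10^-5 + 1.12/1.90×10^-5) = 1.984×10^-3 rad.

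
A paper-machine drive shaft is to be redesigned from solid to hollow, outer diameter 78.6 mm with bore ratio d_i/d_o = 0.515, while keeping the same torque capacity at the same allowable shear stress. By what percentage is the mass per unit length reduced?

22.9 %

Equal τ_max and T ⇒ the solid shaft needs d_s³ = d_o³(1−k⁴), so d_s = 78.6·(1−0.515⁴)^(1/3) = 76.71 mm.
Area ratio A_h/A_s = d_o²(1−k²)/d_s² = (1−k²)/(1−k⁴)^(2/3) = 0.7714.
Mass saving = 1 − 0.7714 = 22.9 %.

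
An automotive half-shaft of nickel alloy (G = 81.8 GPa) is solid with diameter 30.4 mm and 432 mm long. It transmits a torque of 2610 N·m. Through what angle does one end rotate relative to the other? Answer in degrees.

J = πd⁴/32 = π(0.0304)⁴/32 = 8.385×10^-8 m⁴.
θ = T·L/(G·J) = 2610 × 0.432 / (81.8×10⁹ × 8.385×10^-8) = 0.1644 rad.

9.42°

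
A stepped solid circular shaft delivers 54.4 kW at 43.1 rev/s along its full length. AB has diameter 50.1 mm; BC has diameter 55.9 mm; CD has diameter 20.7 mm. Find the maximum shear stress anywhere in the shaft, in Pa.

1.15e8 Pa

ω = 2π·43.1 = 270.8 rad/s, so T = P/ω = 54.4×10³ / 270.8 = 200.9 N·m.
Under the same torque, τ_max = 16T/(πd³) is largest where d is smallest — segment CD (d = 20.7 mm).
τ_max = 16·200.9/(π·(0.0207)³) = 1.153×10^8 Pa.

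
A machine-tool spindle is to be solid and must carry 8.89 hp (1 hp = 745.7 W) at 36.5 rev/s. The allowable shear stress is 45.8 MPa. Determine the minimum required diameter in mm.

14.8 mm

ω = 2π·36.5 = 229.3 rad/s, so T = P/ω = 8.89×745.7 / 229.3 = 28.91 N·m.
For a solid shaft τ_max = 16T/(πd³), so d = (16T/(π τ_allow))^(1/3) = (16·28.91/(π·4.58×10^7))^(1/3) = 0.01476 m.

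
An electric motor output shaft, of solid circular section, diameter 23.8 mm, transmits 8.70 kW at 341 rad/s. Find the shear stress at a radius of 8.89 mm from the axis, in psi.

ω = 341 rad/s, so T = P/ω = 8.70×10³ / 341.0 = 25.51 N·m.
J = πd⁴/32 = π(0.0238)⁴/32 = 3.150×10^-8 m⁴.
Shear stress varies linearly with radius: τ = T·r/J = 25.51 × 0.00889 / 3.150×10^-8 = 7.200×10^6 Pa.

1040 psi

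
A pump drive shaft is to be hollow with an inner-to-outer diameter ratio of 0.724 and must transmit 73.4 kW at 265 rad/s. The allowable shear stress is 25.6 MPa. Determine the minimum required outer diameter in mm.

ω = 265 rad/s, so T = P/ω = 73.4×10³ / 265.0 = 277.0 N·m.
For a hollow shaft with d_i/d_o = 0.724: τ_max = 16T/(π d_o³ (1−k⁴)), so d_o = [16T/(π τ_allow (1−k⁴))]^(1/3) = [16·277.0/(π·2.56×10^7·0.7252)]^(1/3) = 0.04235 m.

42.4 mm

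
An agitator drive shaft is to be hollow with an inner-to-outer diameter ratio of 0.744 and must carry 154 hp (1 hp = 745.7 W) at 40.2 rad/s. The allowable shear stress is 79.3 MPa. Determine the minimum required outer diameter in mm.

64.2 mm

ω = 40.2 rad/s, so T = P/ω = 154×745.7 / 40.20 = 2857 N·m.
For a hollow shaft with d_i/d_o = 0.744: τ_max = 16T/(π d_o³ (1−k⁴)), so d_o = [16T/(π τ_allow (1−k⁴))]^(1/3) = [16·2857/(π·7.93×10^7·0.6936)]^(1/3) = 0.06419 m.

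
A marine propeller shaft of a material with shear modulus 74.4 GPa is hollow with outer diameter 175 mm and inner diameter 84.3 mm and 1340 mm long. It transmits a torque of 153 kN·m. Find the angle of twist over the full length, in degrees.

1.81°

J = π(d_o⁴ − d_i⁴)/32 = π(0.175⁴ − 0.0843⁴)/32 = 8.712×10^-5 m⁴.
θ = T·L/(G·J) = 153000 × 1.34 / (74.4×10⁹ × 8.712×10^-5) = 0.03163 rad.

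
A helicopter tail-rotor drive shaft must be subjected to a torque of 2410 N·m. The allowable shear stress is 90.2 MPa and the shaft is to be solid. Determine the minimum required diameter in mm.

51.4 mm

For a solid shaft τ_max = 16T/(πd³), so d = (16T/(π τ_allow))^(1/3) = (16·2410/(π·9.02×10^7))^(1/3) = 0.05144 m.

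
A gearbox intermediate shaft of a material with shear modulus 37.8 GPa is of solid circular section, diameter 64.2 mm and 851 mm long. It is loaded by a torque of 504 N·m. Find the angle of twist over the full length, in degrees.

0.390°

J = πd⁴/32 = π(0.0642)⁴/32 = 1.668×10^-6 m⁴.
θ = T·L/(G·J) = 504.0 × 0.851 / (37.8×10⁹ × 1.668×10^-6) = 6.803×10^-3 rad.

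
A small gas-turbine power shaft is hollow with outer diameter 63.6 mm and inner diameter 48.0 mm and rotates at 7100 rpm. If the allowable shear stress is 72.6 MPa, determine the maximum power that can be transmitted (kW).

1840 kW

J = π(d_o⁴ − d_i⁴)/32 = π(0.0636⁴ − 0.0480⁴)/32 = 1.085×10^-6 m⁴.
T_max = τ_allow·J/r = 7.26×10^7 × 1.085×10^-6 / 0.0318 = 2477 N·m.
ω = 2π·7100/60 = 743.5 rad/s, so P_max = T_max·ω = 1.842×10^6 W.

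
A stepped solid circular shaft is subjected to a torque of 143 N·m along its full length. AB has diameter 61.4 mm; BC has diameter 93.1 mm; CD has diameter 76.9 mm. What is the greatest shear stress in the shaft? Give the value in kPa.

3150 kPa

Under the same torque, τ_max = 16T/(πd³) is largest where d is smallest — segment AB (d = 61.4 mm).
τ_max = 16·143.0/(π·(0.0614)³) = 3.146×10^6 Pa.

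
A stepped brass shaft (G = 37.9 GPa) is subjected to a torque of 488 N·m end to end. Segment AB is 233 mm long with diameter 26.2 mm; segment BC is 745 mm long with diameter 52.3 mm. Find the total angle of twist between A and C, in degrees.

J_AB = π(0.0262)⁴/32 = 4.63×10^-8 m⁴; J_BC = π(0.0523)⁴/32 = 7.35×10^-7 m⁴.
θ = (T/G)·Σ L_i/J_i = (488.0/37.9×10⁹)·(0.233/4.63×10^-8 + 0.745/7.35×10^-7) = 0.07791 rad.

4.46°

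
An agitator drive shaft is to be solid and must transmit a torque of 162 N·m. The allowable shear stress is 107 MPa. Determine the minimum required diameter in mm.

19.8 mm

For a solid shaft τ_max = 16T/(πd³), so d = (16T/(π τ_allow))^(1/3) = (16·162.0/(π·1.07×10^8))^(1/3) = 0.01976 m.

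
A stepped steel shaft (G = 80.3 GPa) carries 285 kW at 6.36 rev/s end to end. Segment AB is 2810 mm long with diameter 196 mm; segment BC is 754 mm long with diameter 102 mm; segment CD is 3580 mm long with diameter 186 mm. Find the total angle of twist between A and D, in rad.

ω = 2π·6.36 = 39.96 rad/s, so T = P/ω = 285×10³ / 39.96 = 7132 N·m.
J_AB = π(0.196)⁴/32 = 1.45×10^-4 m⁴; J_BC = π(0.102)⁴/32 = 1.06×10^-5 m⁴; J_CD = π(0.186)⁴/32 = 1.18×10^-4 m⁴.
θ = (T/G)·Σ L_i/J_i = (7132/80.3×10⁹)·(2.81/1.45×10^-4 + 0.754/1.06×10^-5 + 3.58/1.18×10^-4) = 0.01073 rad.

0.0107 rad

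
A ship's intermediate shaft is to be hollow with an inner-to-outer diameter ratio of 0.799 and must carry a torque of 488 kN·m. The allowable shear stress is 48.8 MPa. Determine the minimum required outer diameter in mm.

For a hollow shaft with d_i/d_o = 0.799: τ_max = 16T/(π d_o³ (1−k⁴)), so d_o = [16T/(π τ_allow (1−k⁴))]^(1/3) = [16·488000/(π·4.88×10^7·0.5924)]^(1/3) = 0.4413 m.

441 mm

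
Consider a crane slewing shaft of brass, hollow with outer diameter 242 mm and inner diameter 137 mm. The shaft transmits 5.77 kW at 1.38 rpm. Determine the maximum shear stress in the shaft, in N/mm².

16.0 N/mm²

ω = 2π·1.38/60 = 0.1445 rad/s, so T = P/ω = 5.77×10³ / 0.1445 = 39930 N·m.
J = π(d_o⁴ − d_i⁴)/32 = π(0.242⁴ − 0.137⁴)/32 = 3.021×10^-4 m⁴.
τ_max = T·r/J = 39930 × 0.121 / 3.021×10^-4 = 1.599×10^7 Pa.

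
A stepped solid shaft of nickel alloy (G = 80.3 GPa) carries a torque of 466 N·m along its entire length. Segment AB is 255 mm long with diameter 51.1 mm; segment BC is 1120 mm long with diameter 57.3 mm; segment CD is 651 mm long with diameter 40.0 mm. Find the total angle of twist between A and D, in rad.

0.0234 rad

J_AB = π(0.0511)⁴/32 = 6.69×10^-7 m⁴; J_BC = π(0.0573)⁴/32 = 1.06×10^-6 m⁴; J_CD = π(0.0400)⁴/32 = 2.51×10^-7 m⁴.
θ = (T/G)·Σ L_i/J_i = (466.0/80.3×10⁹)·(0.255/6.69×10^-7 + 1.12/1.06×10^-6 + 0.651/2.51×10^-7) = 0.02338 rad.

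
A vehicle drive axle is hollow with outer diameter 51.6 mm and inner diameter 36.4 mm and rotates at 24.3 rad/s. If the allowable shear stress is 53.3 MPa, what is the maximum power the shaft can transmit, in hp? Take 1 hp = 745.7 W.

J = π(d_o⁴ − d_i⁴)/32 = π(0.0516⁴ − 0.0364⁴)/32 = 5.236×10^-7 m⁴.
T_max = τ_allow·J/r = 5.33×10^7 × 5.236×10^-7 / 0.0258 = 1082 N·m.
ω = 24.3 rad/s, so P_max = T_max·ω = 2.629×10^4 W.

35.3 hp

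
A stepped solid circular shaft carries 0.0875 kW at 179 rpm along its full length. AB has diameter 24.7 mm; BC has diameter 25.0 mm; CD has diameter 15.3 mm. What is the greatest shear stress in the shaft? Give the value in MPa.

ω = 2π·179/60 = 18.74 rad/s, so T = P/ω = 0.0875×10³ / 18.74 = 4.668 N·m.
Under the same torque, τ_max = 16T/(πd³) is largest where d is smallest — segment CD (d = 15.3 mm).
τ_max = 16·4.668/(π·(0.0153)³) = 6.638×10^6 Pa.

6.64 MPa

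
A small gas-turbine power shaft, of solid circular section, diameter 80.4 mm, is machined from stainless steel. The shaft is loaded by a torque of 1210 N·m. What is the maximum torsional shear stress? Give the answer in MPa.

J = πd⁴/32 = π(0.0804)⁴/32 = 4.102×10^-6 m⁴.
τ_max = T·r/J = 1210 × 0.0402 / 4.102×10^-6 = 1.186×10^7 Pa.

11.9 MPa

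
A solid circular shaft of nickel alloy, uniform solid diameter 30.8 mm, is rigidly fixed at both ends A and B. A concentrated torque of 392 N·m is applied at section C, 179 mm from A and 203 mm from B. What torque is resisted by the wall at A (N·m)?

208 N·m

With uniform GJ and both ends fixed, compatibility θ_AC = θ_CB gives T_A·a = T_B·b, together with T_A + T_B = T₀.
T_A = T₀·b/(a+b) = 392.0·203/382.0 = 208.3 N·m; T_B = 183.7 N·m.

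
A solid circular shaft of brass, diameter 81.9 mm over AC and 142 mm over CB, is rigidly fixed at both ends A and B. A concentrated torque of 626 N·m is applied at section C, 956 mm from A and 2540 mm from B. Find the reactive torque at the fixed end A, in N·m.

142 N·m

Compatibility: T_A·a/J_AC = T_B·b/J_CB with T_A + T_B = T₀.
J_AC = 4.42×10^-6 m⁴, J_CB = 3.99×10^-5 m⁴, so T_A = T₀·(J_AC/a)/((J_AC/a)+(J_CB/b)) = 142.2 N·m, T_B = 483.8 N·m.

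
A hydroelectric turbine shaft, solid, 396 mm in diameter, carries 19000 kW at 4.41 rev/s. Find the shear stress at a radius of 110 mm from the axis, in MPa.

31.2 MPa

ω = 2π·4.41 = 27.71 rad/s, so T = P/ω = 19000×10³ / 27.71 = 685700 N·m.
J = πd⁴/32 = π(0.396)⁴/32 = 2.414×10^-3 m⁴.
Shear stress varies linearly with radius: τ = T·r/J = 685700 × 0.110 / 2.414×10^-3 = 3.124×10^7 Pa.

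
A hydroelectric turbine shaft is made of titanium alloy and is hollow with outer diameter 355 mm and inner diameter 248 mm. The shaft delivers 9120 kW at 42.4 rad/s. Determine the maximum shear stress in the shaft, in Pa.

3.21e7 Pa

ω = 42.4 rad/s, so T = P/ω = 9120×10³ / 42.40 = 215100 N·m.
J = π(d_o⁴ − d_i⁴)/32 = π(0.355⁴ − 0.248⁴)/32 = 1.188×10^-3 m⁴.
τ_max = T·r/J = 215100 × 0.177 / 1.188×10^-3 = 3.214×10^7 Pa.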